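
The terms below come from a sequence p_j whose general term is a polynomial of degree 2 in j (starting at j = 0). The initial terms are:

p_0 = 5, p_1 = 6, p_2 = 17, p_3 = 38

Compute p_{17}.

1st diffs: 1, 11, 21.
2nd diffs: 10, 10 (constant).
So p_j = 5j^2 - 4j + 5.
Evaluating at j = 17 gives p_{17} = 1382.

1382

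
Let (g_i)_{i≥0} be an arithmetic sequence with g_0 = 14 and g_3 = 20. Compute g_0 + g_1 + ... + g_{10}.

264

Common difference d = (20 - 14) / (3 - 0) = 2.
g_i = 14 + (i - 0)·2.
g_{10} = 34; S = 11·(14 + 34)/2 = 264.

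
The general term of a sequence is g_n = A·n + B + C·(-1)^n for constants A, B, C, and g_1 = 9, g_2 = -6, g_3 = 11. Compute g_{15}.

At n = 1, 2, 3: A + B - C = 9; 2A + B + C = -6; 3A + B - C = 11.
Subtracting the first from the second: A + 2C = -15.
Subtracting the second from the third: A - 2C = 17.
Solving: C = -8, A = 1, then B = 0.
Hence g_{15} = 1·15 + 0 + (-8)·(-1) = 23.

23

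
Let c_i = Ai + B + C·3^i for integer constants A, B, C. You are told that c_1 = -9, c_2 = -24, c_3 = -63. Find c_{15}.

The three given values yield: A + B + 3C = -9; 2A + B + 9C = -24; 3A + B + 27C = -63.
Subtracting the first from the second: A + 6C = -15.
Subtracting the second from the third: A + 18C = -39.
Solving: C = -2, A = -3, then B = 0.
So c_i = -3·i + 0 + (-2)·3^i; at i=15 this is -28697859.

-28697859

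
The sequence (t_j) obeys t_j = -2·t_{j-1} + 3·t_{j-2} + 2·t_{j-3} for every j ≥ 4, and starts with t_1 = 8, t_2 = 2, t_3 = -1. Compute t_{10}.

Step forward from the initial values:
t_4 = 24;  t_5 = -47;  t_6 = 164;  t_7 = -421;  t_8 = 1240;  t_9 = -3415;  t_{10} = 9708.

9708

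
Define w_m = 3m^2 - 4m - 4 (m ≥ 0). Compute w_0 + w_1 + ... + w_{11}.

Over m = 0..11: Σm = 66, Σm² = 506.
Total = (3)·506 + (-4)·66 + (-4)·12 = 1206.

1206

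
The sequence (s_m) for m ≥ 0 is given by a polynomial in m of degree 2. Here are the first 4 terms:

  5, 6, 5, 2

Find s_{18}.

-283

1st diffs: 1, -1, -3.
2nd diffs: -2, -2 (constant).
So s_m = -m^2 + 2m + 5.
Evaluating at m = 18 gives s_{18} = -283.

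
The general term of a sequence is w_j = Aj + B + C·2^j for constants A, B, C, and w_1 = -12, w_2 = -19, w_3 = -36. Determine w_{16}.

The three given values yield: A + B + 2C = -12; 2A + B + 4C = -19; 3A + B + 8C = -36.
Subtracting the first from the second: A + 2C = -7.
Subtracting the second from the third: A + 4C = -17.
Solving: C = -5, A = 3, then B = -5.
Therefore w_{16} = 48 + (-5) + (-5)·65536 = -327637.

-327637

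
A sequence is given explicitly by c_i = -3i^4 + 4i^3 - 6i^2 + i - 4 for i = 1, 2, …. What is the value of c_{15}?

c_{15} = -3·15^4 + 4·15^3 - 6·15^2 + 1·15 - 4 = -139714.

-139714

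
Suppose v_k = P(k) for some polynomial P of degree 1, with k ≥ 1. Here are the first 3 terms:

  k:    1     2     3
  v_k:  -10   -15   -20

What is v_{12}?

1st diffs: -5, -5 (constant).
So v_k = -5k - 5.
Evaluating at k = 12 gives v_{12} = -65.

-65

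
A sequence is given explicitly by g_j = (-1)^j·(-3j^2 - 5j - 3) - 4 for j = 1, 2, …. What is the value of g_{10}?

-357

(-1)^10 = 1; -3j^2 - 5j - 3 at j=10 is -353; so g_{10} = -357.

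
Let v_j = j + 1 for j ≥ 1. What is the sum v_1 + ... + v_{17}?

Over j = 1..17: Σj = 153.
Total = (1)·153 + (1)·17 = 170.

170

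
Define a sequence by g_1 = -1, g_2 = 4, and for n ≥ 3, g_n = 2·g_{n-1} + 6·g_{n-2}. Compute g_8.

3856

Compute successive terms:
g_3 = 2;  g_4 = 28;  g_5 = 68;  g_6 = 304;  g_7 = 1016;  g_8 = 3856.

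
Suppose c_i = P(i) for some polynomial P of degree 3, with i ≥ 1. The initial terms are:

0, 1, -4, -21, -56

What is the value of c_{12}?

1st diffs: 1, -5, -17, -35.
2nd diffs: -6, -12, -18.
3rd diffs: -6, -6 (constant).
Newton forward-difference form: c_i = 1·C(i-1,1) + (-6)·C(i-1,2) + (-6)·C(i-1,3).
At i = 12: i-1 = 11, so c_{12} = 11 - 330 - 990 = -1309.

-1309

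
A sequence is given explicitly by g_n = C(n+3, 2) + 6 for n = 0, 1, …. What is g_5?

C(8, 2) = 28, so g_5 = 34.

34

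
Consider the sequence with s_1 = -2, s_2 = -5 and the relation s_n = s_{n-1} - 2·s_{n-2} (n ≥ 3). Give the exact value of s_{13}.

Compute successive terms:
s_3 = -1;  s_4 = 9;  s_5 = 11;  …;  s_{10} = 73;  s_{11} = -13;  s_{12} = -159;  s_{13} = -133.

-133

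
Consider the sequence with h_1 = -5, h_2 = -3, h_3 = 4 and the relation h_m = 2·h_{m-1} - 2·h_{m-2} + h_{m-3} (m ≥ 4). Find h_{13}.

Applying the relation repeatedly:
h_4 = 9;  h_5 = 7;  h_6 = 0;  h_7 = -5;  h_8 = -3;  h_9 = 4;  h_{10} = 9;  h_{11} = 7;  h_{12} = 0;  h_{13} = -5.

-5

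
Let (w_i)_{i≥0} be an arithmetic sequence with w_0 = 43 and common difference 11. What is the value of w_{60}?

703

w_i = 43 + (i - 0)·11.
w_{60} = 43 + 60·11 = 703.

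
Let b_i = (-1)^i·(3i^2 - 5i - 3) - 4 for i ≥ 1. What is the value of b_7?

(-1)^7 = -1; 3i^2 - 5i - 3 at i=7 is 109; so b_7 = -113.

-113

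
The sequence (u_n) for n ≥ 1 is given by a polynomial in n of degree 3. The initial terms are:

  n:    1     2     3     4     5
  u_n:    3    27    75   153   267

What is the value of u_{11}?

1st diffs: 24, 48, 78, 114.
2nd diffs: 24, 30, 36.
3rd diffs: 6, 6 (constant).
Newton forward-difference form: u_n = 3 + 24·C(n-1,1) + 24·C(n-1,2) + 6·C(n-1,3).
At n = 11: n-1 = 10, so u_{11} = 3 + 240 + 1080 + 720 = 2043.

2043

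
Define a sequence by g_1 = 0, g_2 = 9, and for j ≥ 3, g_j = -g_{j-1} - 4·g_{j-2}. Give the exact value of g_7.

-297

Compute successive terms:
g_3 = -9  g_4 = -27  g_5 = 63  g_6 = 45  g_7 = -297.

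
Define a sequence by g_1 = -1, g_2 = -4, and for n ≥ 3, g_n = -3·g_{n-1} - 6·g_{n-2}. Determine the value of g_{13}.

-129762

Iterate the recurrence:
g_3 = 18; g_4 = -30; g_5 = -18; …; g_{10} = -9558; g_{11} = 14094; g_{12} = 15066; g_{13} = -129762.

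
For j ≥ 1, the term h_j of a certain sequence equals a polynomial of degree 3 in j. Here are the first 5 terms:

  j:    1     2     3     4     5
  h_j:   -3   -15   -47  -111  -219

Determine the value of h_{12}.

-3215

1st diffs: -12, -32, -64, -108.
2nd diffs: -20, -32, -44.
3rd diffs: -12, -12 (constant).
So h_j = -2j^3 + 2j^2 - 4j + 1.
Evaluating at j = 12 gives h_{12} = -3215.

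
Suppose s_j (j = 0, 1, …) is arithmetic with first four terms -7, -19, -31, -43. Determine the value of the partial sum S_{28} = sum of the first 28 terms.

Common difference d = -12.
s_j = -7 + (j - 0)·(-12).
s_{27} = -331; S = 28·(-7 + (-331))/2 = -4732.

-4732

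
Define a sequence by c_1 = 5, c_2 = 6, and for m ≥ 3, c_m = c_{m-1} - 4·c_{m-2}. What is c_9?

Compute successive terms:
c_3 = -14, c_4 = -38, c_5 = 18, c_6 = 170, c_7 = 98, c_8 = -582, c_9 = -974.

-974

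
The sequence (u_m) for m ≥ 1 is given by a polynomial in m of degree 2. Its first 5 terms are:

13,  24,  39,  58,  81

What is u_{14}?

1st diffs: 11, 15, 19, 23.
2nd diffs: 4, 4, 4 (constant).
Newton forward-difference form: u_m = 13 + 11·C(m-1,1) + 4·C(m-1,2).
At m = 14: m-1 = 13, so u_{14} = 13 + 143 + 312 = 468.

468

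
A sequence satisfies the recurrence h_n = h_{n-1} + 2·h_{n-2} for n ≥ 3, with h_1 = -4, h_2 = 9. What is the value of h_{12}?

3419

Compute successive terms:
h_3 = 1; h_4 = 19; h_5 = 21; h_6 = 59; h_7 = 101; h_8 = 219; h_9 = 421; h_{10} = 859; h_{11} = 1701; h_{12} = 3419.
(Characteristic roots are 2 and -1.)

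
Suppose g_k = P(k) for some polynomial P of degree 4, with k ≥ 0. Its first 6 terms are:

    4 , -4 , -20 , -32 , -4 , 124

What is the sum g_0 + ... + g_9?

1st diffs: -8, -16, -12, 28, 128.
2nd diffs: -8, 4, 40, 100.
3rd diffs: 12, 36, 60.
4th diffs: 24, 24 (constant).
Newton forward-difference form: g_k = 4 + (-8)·C(k,1) + (-8)·C(k,2) + 12·C(k,3) + 24·C(k,4).
Continuing: 436, 1040, 2068, 3676.
Summing k = 0..9 (10 terms) gives 7288.

7288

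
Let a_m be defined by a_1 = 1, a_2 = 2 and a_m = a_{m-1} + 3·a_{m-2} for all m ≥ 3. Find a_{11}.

3842

Applying the relation repeatedly:
a_3 = 5; a_4 = 11; a_5 = 26; a_6 = 59; a_7 = 137; a_8 = 314; a_9 = 725; a_{10} = 1667; a_{11} = 3842.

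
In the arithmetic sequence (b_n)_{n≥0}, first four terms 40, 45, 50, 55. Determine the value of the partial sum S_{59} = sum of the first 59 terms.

Common difference d = 5.
b_n = 40 + (n - 0)·5.
b_{58} = 330; S = 59·(40 + 330)/2 = 10915.

10915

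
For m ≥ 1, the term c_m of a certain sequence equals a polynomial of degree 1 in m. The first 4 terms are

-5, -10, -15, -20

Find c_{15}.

-75

1st diffs: -5, -5, -5 (constant).
So c_m = -5m.
Evaluating at m = 15 gives c_{15} = -75.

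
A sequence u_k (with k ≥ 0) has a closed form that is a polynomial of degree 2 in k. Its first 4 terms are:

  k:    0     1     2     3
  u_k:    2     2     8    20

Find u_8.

170

1st diffs: 0, 6, 12.
2nd diffs: 6, 6 (constant).
So u_k = 3k^2 - 3k + 2.
Evaluating at k = 8 gives u_8 = 170.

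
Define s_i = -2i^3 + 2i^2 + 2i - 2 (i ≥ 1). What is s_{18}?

s_{18} = -2·18^3 + 2·18^2 + 2·18 - 2 = -10982.

-10982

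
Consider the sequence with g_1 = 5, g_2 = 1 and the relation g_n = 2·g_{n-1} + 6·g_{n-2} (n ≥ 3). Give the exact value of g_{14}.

35056576

Applying the relation repeatedly:
g_3 = 32, g_4 = 70, g_5 = 332, …, g_{11} = 723968, g_{12} = 2636896, g_{13} = 9617600, g_{14} = 35056576.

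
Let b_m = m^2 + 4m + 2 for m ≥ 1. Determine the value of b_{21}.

527

b_{21} = 1·21^2 + 4·21 + 2 = 527.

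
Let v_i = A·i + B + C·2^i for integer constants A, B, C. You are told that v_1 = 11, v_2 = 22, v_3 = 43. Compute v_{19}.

Plug in i = 1, 2, 3: A + B + 2C = 11; 2A + B + 4C = 22; 3A + B + 8C = 43.
Subtracting the first from the second: A + 2C = 11.
Subtracting the second from the third: A + 4C = 21.
Solving: C = 5, A = 1, then B = 0.
Hence v_{19} = 1·19 + 0 + 5·524288 = 2621459.

2621459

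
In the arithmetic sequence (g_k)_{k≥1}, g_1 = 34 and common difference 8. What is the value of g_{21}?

g_k = 34 + (k - 1)·8.
g_{21} = 34 + 20·8 = 194.

194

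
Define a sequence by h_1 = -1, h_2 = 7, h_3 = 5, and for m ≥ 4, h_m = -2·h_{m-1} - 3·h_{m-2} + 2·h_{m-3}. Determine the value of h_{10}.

-1037

Iterate the recurrence:
h_4 = -33; h_5 = 65; h_6 = -21; h_7 = -219; h_8 = 631; h_9 = -647; h_{10} = -1037.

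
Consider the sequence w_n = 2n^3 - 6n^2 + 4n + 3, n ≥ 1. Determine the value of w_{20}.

w_{20} = 2·20^3 - 6·20^2 + 4·20 + 3 = 13683.

13683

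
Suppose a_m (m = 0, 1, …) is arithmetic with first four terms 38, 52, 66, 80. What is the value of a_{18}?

290

Common difference d = 14.
a_m = 38 + (m - 0)·14.
a_{18} = 38 + 18·14 = 290.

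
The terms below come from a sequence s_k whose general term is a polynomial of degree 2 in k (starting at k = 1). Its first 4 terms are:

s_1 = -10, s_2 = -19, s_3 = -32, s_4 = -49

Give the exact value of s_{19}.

-784

1st diffs: -9, -13, -17.
2nd diffs: -4, -4 (constant).
Newton forward-difference form: s_k = -10 + (-9)·C(k-1,1) + (-4)·C(k-1,2).
At k = 19: k-1 = 18, so s_{19} = -10 - 162 - 612 = -784.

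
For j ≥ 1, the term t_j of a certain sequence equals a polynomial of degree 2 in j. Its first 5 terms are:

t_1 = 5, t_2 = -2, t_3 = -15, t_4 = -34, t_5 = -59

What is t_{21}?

1st diffs: -7, -13, -19, -25.
2nd diffs: -6, -6, -6 (constant).
So t_j = -3j^2 + 2j + 6.
Evaluating at j = 21 gives t_{21} = -1275.

-1275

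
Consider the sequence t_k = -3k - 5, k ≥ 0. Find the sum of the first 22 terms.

-803

Over k = 0..21: Σk = 231.
Total = (-3)·231 + (-5)·22 = -803.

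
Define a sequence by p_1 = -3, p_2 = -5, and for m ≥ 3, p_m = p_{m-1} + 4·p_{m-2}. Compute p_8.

-1685

Compute successive terms:
p_3 = -17; p_4 = -37; p_5 = -105; p_6 = -253; p_7 = -673; p_8 = -1685.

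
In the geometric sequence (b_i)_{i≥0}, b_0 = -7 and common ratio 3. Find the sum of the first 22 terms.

-109833708628

b_i = (-7)·3^(i-0).
S = (-7)·(3^22 - 1)/(3 - 1) = (-7)·(31381059609 - 1)/(2) = -109833708628.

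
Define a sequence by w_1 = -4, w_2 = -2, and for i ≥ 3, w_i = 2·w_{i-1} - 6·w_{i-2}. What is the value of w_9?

5312

Iterate the recurrence:
w_3 = 20; w_4 = 52; w_5 = -16; w_6 = -344; w_7 = -592; w_8 = 880; w_9 = 5312.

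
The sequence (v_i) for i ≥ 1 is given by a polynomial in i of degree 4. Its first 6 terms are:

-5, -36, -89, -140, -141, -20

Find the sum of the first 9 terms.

1st diffs: -31, -53, -51, -1, 121.
2nd diffs: -22, 2, 50, 122.
3rd diffs: 24, 48, 72.
4th diffs: 24, 24 (constant).
Newton forward-difference form: v_i = -5 + (-31)·C(i-1,1) + (-22)·C(i-1,2) + 24·C(i-1,3) + 24·C(i-1,4).
Continuing: 319, 996, 2155.
Summing i = 1..9 (9 terms) gives 3039.

3039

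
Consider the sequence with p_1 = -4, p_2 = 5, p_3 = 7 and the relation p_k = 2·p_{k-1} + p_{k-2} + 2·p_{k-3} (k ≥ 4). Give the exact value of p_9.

Applying the relation repeatedly:
p_4 = 11  p_5 = 39  p_6 = 103  p_7 = 267  p_8 = 715  p_9 = 1903.

1903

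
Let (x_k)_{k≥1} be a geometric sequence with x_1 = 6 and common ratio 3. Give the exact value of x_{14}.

9565938

x_k = 6·3^(k-1).
x_{14} = 6·3^13 = 9565938.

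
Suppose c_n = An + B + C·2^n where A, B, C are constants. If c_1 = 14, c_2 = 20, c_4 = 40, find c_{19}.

524372

At n = 1, 2, 4: A + B + 2C = 14; 2A + B + 4C = 20; 4A + B + 16C = 40.
Subtracting the first from the second: A + 2C = 6.
Subtracting the second from the third: 2A + 12C = 20.
Solving: C = 1, A = 4, then B = 8.
Hence c_{19} = 4·19 + 8 + 1·524288 = 524372.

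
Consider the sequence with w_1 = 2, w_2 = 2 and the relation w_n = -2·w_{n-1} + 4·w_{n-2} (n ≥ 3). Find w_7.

w_3 = 4;  w_4 = 0;  w_5 = 16;  w_6 = -32;  w_7 = 128.

128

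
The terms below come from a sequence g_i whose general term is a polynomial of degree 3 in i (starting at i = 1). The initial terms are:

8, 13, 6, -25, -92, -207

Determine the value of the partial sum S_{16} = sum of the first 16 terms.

1st diffs: 5, -7, -31, -67, -115.
2nd diffs: -12, -24, -36, -48.
3rd diffs: -12, -12, -12 (constant).
Newton forward-difference form: g_i = 8 + 5·C(i-1,1) + (-12)·C(i-1,2) + (-12)·C(i-1,3).
Continuing: …, -382, -629, -960, -1387, …, g_{16} = -6637.
Summing i = 1..16 (16 terms) gives -27832.

-27832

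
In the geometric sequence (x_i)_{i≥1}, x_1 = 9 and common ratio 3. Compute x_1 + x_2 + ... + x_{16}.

x_i = 9·3^(i-1).
S = 9·(3^16 - 1)/(3 - 1) = 9·(43046721 - 1)/(2) = 193710240.

193710240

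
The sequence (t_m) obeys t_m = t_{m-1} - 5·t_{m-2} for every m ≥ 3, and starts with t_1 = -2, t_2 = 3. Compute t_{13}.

16238

Applying the relation repeatedly:
t_3 = 13, t_4 = -2, t_5 = -67, …, t_{10} = -3642, t_{11} = 493, t_{12} = 18703, t_{13} = 16238.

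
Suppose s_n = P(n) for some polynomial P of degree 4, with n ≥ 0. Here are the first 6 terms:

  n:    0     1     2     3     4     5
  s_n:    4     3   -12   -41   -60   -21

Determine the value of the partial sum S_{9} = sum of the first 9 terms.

1848

1st diffs: -1, -15, -29, -19, 39.
2nd diffs: -14, -14, 10, 58.
3rd diffs: 0, 24, 48.
4th diffs: 24, 24 (constant).
Newton forward-difference form: s_n = 4 + (-1)·C(n,1) + (-14)·C(n,2) + 24·C(n,4).
Continuing: 148, 543, 1284.
Summing n = 0..8 (9 terms) gives 1848.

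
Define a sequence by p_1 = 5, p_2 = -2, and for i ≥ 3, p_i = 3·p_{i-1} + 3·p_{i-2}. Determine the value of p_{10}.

Iterate the recurrence:
p_3 = 9;  p_4 = 21;  p_5 = 90;  p_6 = 333;  p_7 = 1269;  p_8 = 4806;  p_9 = 18225;  p_{10} = 69093.

69093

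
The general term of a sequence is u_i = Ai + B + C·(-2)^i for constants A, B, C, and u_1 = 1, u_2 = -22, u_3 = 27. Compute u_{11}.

Plug in i = 1, 2, 3: A + B - 2C = 1; 2A + B + 4C = -22; 3A + B - 8C = 27.
Subtracting the first from the second: A + 6C = -23.
Subtracting the second from the third: A - 12C = 49.
Solving: C = -4, A = 1, then B = -8.
Therefore u_{11} = 11 + (-8) + (-4)·(-2048) = 8195.

8195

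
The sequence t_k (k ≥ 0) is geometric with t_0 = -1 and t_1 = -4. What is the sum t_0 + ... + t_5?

-1365

Common ratio r = 4.
t_k = (-1)·4^(k-0).
S = (-1)·(4^6 - 1)/(4 - 1) = (-1)·(4096 - 1)/(3) = -1365.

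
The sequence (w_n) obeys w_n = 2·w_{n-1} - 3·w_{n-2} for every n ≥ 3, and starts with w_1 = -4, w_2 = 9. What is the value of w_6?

-147

Iterate the recurrence:
w_3 = 30;  w_4 = 33;  w_5 = -24;  w_6 = -147.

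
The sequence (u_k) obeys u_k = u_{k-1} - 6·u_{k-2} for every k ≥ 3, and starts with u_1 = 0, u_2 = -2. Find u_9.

Iterate the recurrence:
u_3 = -2;  u_4 = 10;  u_5 = 22;  u_6 = -38;  u_7 = -170;  u_8 = 58;  u_9 = 1078.

1078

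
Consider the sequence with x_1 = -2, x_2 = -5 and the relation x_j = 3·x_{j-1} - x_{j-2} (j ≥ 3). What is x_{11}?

-28657

Iterate the recurrence:
x_3 = -13  x_4 = -34  x_5 = -89  x_6 = -233  x_7 = -610  x_8 = -1597  x_9 = -4181  x_{10} = -10946  x_{11} = -28657.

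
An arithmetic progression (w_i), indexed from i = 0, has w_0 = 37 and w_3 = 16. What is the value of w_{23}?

-124

Common difference d = (16 - 37) / (3 - 0) = -7.
w_i = 37 + (i - 0)·(-7).
w_{23} = 37 + 23·(-7) = -124.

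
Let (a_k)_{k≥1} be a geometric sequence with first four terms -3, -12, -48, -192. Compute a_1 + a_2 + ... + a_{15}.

-1073741823

Common ratio r = 4.
a_k = (-3)·4^(k-1).
S = (-3)·(4^15 - 1)/(4 - 1) = (-3)·(1073741824 - 1)/(3) = -1073741823.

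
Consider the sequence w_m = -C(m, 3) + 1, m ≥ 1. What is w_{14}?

C(14, 3) = 364, so w_{14} = -363.

-363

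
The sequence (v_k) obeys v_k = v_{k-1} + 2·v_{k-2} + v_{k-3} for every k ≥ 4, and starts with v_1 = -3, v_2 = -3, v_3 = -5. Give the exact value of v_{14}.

Iterate the recurrence:
v_4 = -14, v_5 = -27, v_6 = -60, …, v_{11} = -2726, v_{12} = -5855, v_{13} = -12576, v_{14} = -27012.

-27012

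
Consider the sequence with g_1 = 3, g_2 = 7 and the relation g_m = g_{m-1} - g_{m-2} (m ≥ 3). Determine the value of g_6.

-4

g_3 = 4;  g_4 = -3;  g_5 = -7;  g_6 = -4.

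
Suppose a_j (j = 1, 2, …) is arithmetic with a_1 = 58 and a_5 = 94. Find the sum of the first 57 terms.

Common difference d = (94 - 58) / (5 - 1) = 9.
a_j = 58 + (j - 1)·9.
a_{57} = 562; S = 57·(58 + 562)/2 = 17670.

17670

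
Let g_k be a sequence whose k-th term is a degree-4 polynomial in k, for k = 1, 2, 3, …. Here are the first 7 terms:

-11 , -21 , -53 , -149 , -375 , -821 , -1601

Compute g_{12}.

1st diffs: -10, -32, -96, -226, -446, -780.
2nd diffs: -22, -64, -130, -220, -334.
3rd diffs: -42, -66, -90, -114.
4th diffs: -24, -24, -24 (constant).
Newton forward-difference form: g_k = -11 + (-10)·C(k-1,1) + (-22)·C(k-1,2) + (-42)·C(k-1,3) + (-24)·C(k-1,4).
At k = 12: k-1 = 11, so g_{12} = -11 - 110 - 1210 - 6930 - 7920 = -16181.

-16181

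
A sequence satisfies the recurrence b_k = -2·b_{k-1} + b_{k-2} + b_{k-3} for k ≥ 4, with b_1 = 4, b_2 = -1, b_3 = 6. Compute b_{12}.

b_4 = -9, b_5 = 23, b_6 = -49, b_7 = 112, b_8 = -250, b_9 = 563, b_{10} = -1264, b_{11} = 2841, b_{12} = -6383.

-6383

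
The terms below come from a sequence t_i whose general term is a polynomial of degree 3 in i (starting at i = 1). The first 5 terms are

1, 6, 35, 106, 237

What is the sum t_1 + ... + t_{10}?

1st diffs: 5, 29, 71, 131.
2nd diffs: 24, 42, 60.
3rd diffs: 18, 18 (constant).
So t_i = 3i^3 - 6i^2 + 2i + 2.
Continuing: …, 446, 751, 1170, 1721, …, t_{10} = 2422.
Summing i = 1..10 (10 terms) gives 6895.

6895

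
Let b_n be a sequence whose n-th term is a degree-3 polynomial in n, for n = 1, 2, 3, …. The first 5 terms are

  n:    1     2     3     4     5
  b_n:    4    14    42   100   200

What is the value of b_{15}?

6150

1st diffs: 10, 28, 58, 100.
2nd diffs: 18, 30, 42.
3rd diffs: 12, 12 (constant).
Newton forward-difference form: b_n = 4 + 10·C(n-1,1) + 18·C(n-1,2) + 12·C(n-1,3).
At n = 15: n-1 = 14, so b_{15} = 4 + 140 + 1638 + 4368 = 6150.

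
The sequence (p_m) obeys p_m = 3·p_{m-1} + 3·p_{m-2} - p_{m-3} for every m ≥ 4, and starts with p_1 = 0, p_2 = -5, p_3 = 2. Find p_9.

-3808

Iterate the recurrence:
p_4 = -9; p_5 = -16; p_6 = -77; p_7 = -270; p_8 = -1025; p_9 = -3808.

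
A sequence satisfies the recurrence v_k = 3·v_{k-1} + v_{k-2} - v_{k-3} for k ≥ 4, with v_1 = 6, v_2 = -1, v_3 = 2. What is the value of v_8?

-27

Iterate the recurrence:
v_4 = -1, v_5 = 0, v_6 = -3, v_7 = -8, v_8 = -27.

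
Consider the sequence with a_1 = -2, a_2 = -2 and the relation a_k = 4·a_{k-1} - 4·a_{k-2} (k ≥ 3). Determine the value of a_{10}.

Step forward from the initial values:
a_3 = 0; a_4 = 8; a_5 = 32; a_6 = 96; a_7 = 256; a_8 = 640; a_9 = 1536; a_{10} = 3584.
(Characteristic roots are 2 and 2.)

3584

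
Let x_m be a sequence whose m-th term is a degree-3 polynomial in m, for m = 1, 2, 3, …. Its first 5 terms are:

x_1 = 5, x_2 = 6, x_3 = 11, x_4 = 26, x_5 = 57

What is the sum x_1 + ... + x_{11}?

1st diffs: 1, 5, 15, 31.
2nd diffs: 4, 10, 16.
3rd diffs: 6, 6 (constant).
Newton forward-difference form: x_m = 5 + 1·C(m-1,1) + 4·C(m-1,2) + 6·C(m-1,3).
Continuing: …, 110, 191, 306, 461, …, x_{11} = 915.
Summing m = 1..11 (11 terms) gives 2750.

2750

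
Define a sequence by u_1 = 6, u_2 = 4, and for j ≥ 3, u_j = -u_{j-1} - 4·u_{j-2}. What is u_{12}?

Compute successive terms:
u_3 = -28; u_4 = 12; u_5 = 100; u_6 = -148; u_7 = -252; u_8 = 844; u_9 = 164; u_{10} = -3540; u_{11} = 2884; u_{12} = 11276.

11276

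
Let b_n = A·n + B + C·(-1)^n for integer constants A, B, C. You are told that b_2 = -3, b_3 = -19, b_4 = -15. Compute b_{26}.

Write the equations: 2A + B + C = -3; 3A + B - C = -19; 4A + B + C = -15.
Subtracting the first from the second: A - 2C = -16.
Subtracting the second from the third: A + 2C = 4.
Solving: C = 5, A = -6, then B = 4.
Therefore b_{26} = -156 + 4 + 5·1 = -147.

-147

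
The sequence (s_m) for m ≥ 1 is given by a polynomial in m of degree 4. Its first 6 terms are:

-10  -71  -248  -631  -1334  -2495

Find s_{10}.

1st diffs: -61, -177, -383, -703, -1161.
2nd diffs: -116, -206, -320, -458.
3rd diffs: -90, -114, -138.
4th diffs: -24, -24 (constant).
So s_m = -m^4 - 5m^3 - 3m^2 - 2m + 1.
Evaluating at m = 10 gives s_{10} = -15319.

-15319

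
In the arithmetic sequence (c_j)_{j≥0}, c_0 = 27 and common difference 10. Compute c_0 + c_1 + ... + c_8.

603

c_j = 27 + (j - 0)·10.
c_8 = 107; S = 9·(27 + 107)/2 = 603.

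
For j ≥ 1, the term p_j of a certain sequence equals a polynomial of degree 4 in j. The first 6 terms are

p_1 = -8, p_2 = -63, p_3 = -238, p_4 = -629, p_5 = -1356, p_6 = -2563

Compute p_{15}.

-70666

1st diffs: -55, -175, -391, -727, -1207.
2nd diffs: -120, -216, -336, -480.
3rd diffs: -96, -120, -144.
4th diffs: -24, -24 (constant).
So p_j = -j^4 - 6j^3 + j^2 - j - 1.
Evaluating at j = 15 gives p_{15} = -70666.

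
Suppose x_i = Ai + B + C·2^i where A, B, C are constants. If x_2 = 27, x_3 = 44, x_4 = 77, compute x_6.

271

Plug in i = 2, 3, 4: 2A + B + 4C = 27; 3A + B + 8C = 44; 4A + B + 16C = 77.
Subtracting the first from the second: A + 4C = 17.
Subtracting the second from the third: A + 8C = 33.
Solving: C = 4, A = 1, then B = 9.
Hence x_6 = 1·6 + 9 + 4·64 = 271.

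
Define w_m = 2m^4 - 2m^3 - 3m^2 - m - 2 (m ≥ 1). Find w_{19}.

w_{19} = 2·19^4 - 2·19^3 - 3·19^2 - 1·19 - 2 = 245820.

245820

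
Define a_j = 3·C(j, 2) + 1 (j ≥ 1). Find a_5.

31

C(5, 2) = 10, so a_5 = 31.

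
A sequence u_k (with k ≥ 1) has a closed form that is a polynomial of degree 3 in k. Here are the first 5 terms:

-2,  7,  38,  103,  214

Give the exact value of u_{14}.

1st diffs: 9, 31, 65, 111.
2nd diffs: 22, 34, 46.
3rd diffs: 12, 12 (constant).
Newton forward-difference form: u_k = -2 + 9·C(k-1,1) + 22·C(k-1,2) + 12·C(k-1,3).
At k = 14: k-1 = 13, so u_{14} = -2 + 117 + 1716 + 3432 = 5263.

5263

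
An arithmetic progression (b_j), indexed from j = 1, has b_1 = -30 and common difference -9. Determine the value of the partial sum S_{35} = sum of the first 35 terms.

-6405

b_j = -30 + (j - 1)·(-9).
b_{35} = -336; S = 35·(-30 + (-336))/2 = -6405.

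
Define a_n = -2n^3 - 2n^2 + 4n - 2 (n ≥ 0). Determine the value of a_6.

-482

a_6 = -2·6^3 - 2·6^2 + 4·6 - 2 = -482.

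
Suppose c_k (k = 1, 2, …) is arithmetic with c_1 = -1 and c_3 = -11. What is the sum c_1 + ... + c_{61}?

Common difference d = (-11 - (-1)) / (3 - 1) = -5.
c_k = -1 + (k - 1)·(-5).
c_{61} = -301; S = 61·(-1 + (-301))/2 = -9211.

-9211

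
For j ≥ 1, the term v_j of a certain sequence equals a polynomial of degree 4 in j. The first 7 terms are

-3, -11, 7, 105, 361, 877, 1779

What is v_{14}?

34525

1st diffs: -8, 18, 98, 256, 516, 902.
2nd diffs: 26, 80, 158, 260, 386.
3rd diffs: 54, 78, 102, 126.
4th diffs: 24, 24, 24 (constant).
Newton forward-difference form: v_j = -3 + (-8)·C(j-1,1) + 26·C(j-1,2) + 54·C(j-1,3) + 24·C(j-1,4).
At j = 14: j-1 = 13, so v_{14} = -3 - 104 + 2028 + 15444 + 17160 = 34525.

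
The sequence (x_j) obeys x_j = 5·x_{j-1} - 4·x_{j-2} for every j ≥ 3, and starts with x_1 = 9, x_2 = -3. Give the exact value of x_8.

-65523

x_3 = -51;  x_4 = -243;  x_5 = -1011;  x_6 = -4083;  x_7 = -16371;  x_8 = -65523.
(Characteristic roots are 4 and 1.)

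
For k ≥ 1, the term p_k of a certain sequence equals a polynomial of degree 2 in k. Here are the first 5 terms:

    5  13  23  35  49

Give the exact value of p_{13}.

1st diffs: 8, 10, 12, 14.
2nd diffs: 2, 2, 2 (constant).
Newton forward-difference form: p_k = 5 + 8·C(k-1,1) + 2·C(k-1,2).
At k = 13: k-1 = 12, so p_{13} = 5 + 96 + 132 = 233.

233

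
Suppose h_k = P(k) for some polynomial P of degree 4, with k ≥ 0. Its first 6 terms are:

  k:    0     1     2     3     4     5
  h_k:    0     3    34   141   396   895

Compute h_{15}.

1st diffs: 3, 31, 107, 255, 499.
2nd diffs: 28, 76, 148, 244.
3rd diffs: 48, 72, 96.
4th diffs: 24, 24 (constant).
Newton forward-difference form: h_k = 3·C(k,1) + 28·C(k,2) + 48·C(k,3) + 24·C(k,4).
At k = 15: k = 15, so h_{15} = 45 + 2940 + 21840 + 32760 = 57585.

57585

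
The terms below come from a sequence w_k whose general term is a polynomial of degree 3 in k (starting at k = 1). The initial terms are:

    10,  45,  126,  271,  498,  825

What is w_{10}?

1st diffs: 35, 81, 145, 227, 327.
2nd diffs: 46, 64, 82, 100.
3rd diffs: 18, 18, 18 (constant).
Newton forward-difference form: w_k = 10 + 35·C(k-1,1) + 46·C(k-1,2) + 18·C(k-1,3).
At k = 10: k-1 = 9, so w_{10} = 10 + 315 + 1656 + 1512 = 3493.

3493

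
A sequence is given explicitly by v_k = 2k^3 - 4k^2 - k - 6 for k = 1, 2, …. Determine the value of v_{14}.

4684

v_{14} = 2·14^3 - 4·14^2 - 1·14 - 6 = 4684.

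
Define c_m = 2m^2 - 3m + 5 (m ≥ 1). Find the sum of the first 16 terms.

2664

Over m = 1..16: Σm = 136, Σm² = 1496.
Total = (2)·1496 + (-3)·136 + (5)·16 = 2664.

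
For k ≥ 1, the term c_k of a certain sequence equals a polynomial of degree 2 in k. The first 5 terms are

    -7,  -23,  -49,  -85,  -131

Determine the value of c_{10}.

-511

1st diffs: -16, -26, -36, -46.
2nd diffs: -10, -10, -10 (constant).
Newton forward-difference form: c_k = -7 + (-16)·C(k-1,1) + (-10)·C(k-1,2).
At k = 10: k-1 = 9, so c_{10} = -7 - 144 - 360 = -511.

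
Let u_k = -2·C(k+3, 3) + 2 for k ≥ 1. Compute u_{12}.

-908

C(15, 3) = 455, so u_{12} = -908.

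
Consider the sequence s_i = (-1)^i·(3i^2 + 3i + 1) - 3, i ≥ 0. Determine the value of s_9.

-274

(-1)^9 = -1; 3i^2 + 3i + 1 at i=9 is 271; so s_9 = -274.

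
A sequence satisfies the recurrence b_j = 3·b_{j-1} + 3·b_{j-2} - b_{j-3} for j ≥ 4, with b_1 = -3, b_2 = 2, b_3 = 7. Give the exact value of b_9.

Step forward from the initial values:
b_4 = 30, b_5 = 109, b_6 = 410, b_7 = 1527, b_8 = 5702, b_9 = 21277.

21277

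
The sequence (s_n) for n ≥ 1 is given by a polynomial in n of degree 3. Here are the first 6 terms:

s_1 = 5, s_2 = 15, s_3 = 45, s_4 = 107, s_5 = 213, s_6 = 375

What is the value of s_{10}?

1823

1st diffs: 10, 30, 62, 106, 162.
2nd diffs: 20, 32, 44, 56.
3rd diffs: 12, 12, 12 (constant).
So s_n = 2n^3 - 2n^2 + 2n + 3.
Evaluating at n = 10 gives s_{10} = 1823.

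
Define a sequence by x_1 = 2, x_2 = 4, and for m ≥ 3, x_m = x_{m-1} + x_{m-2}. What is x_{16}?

3194

Step forward from the initial values:
x_3 = 6  x_4 = 10  x_5 = 16  …  x_{13} = 754  x_{14} = 1220  x_{15} = 1974  x_{16} = 3194.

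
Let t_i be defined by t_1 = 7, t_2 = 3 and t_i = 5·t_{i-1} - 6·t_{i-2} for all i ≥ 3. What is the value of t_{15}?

-52317747

t_3 = -27  t_4 = -153  t_5 = -603  …  t_{12} = -1911753  t_{13} = -5772123  t_{14} = -17390097  t_{15} = -52317747.
(Characteristic roots are 3 and 2.)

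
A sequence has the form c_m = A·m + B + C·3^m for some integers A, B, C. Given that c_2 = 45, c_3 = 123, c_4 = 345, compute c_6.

2949

The three given values yield: 2A + B + 9C = 45; 3A + B + 27C = 123; 4A + B + 81C = 345.
Subtracting the first from the second: A + 18C = 78.
Subtracting the second from the third: A + 54C = 222.
Solving: C = 4, A = 6, then B = -3.
Hence c_6 = 6·6 + (-3) + 4·729 = 2949.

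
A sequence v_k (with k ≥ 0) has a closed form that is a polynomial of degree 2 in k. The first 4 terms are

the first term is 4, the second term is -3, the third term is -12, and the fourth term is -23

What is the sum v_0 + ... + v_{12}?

1st diffs: -7, -9, -11.
2nd diffs: -2, -2 (constant).
So v_k = -k^2 - 6k + 4.
Continuing: …, -36, -51, -68, -87, …, v_{12} = -212.
Summing k = 0..12 (13 terms) gives -1066.

-1066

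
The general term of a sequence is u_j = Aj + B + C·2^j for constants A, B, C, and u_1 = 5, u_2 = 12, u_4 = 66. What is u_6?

Write the equations: A + B + 2C = 5; 2A + B + 4C = 12; 4A + B + 16C = 66.
Subtracting the first from the second: A + 2C = 7.
Subtracting the second from the third: 2A + 12C = 54.
Solving: C = 5, A = -3, then B = -2.
So u_j = -3·j + (-2) + 5·2^j; at j=6 this is 300.

300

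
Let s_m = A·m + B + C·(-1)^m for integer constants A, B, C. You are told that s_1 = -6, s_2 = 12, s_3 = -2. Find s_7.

6

Plug in m = 1, 2, 3: A + B - C = -6; 2A + B + C = 12; 3A + B - C = -2.
Subtracting the first from the second: A + 2C = 18.
Subtracting the second from the third: A - 2C = -14.
Solving: C = 8, A = 2, then B = 0.
Therefore s_7 = 14 + 0 + 8·(-1) = 6.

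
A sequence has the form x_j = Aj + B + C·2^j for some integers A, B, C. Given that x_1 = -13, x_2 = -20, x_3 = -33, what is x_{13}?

-24595

The three given values yield: A + B + 2C = -13; 2A + B + 4C = -20; 3A + B + 8C = -33.
Subtracting the first from the second: A + 2C = -7.
Subtracting the second from the third: A + 4C = -13.
Solving: C = -3, A = -1, then B = -6.
Therefore x_{13} = -13 + (-6) + (-3)·8192 = -24595.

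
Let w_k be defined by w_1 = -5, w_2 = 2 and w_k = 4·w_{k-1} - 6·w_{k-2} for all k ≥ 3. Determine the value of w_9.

-12112

w_3 = 38;  w_4 = 140;  w_5 = 332;  w_6 = 488;  w_7 = -40;  w_8 = -3088;  w_9 = -12112.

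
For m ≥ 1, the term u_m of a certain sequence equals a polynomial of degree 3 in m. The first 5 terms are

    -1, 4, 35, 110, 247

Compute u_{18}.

15860

1st diffs: 5, 31, 75, 137.
2nd diffs: 26, 44, 62.
3rd diffs: 18, 18 (constant).
Newton forward-difference form: u_m = -1 + 5·C(m-1,1) + 26·C(m-1,2) + 18·C(m-1,3).
At m = 18: m-1 = 17, so u_{18} = -1 + 85 + 3536 + 12240 = 15860.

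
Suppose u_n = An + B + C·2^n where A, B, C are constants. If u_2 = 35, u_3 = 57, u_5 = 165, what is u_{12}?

16463

At n = 2, 3, 5: 2A + B + 4C = 35; 3A + B + 8C = 57; 5A + B + 32C = 165.
Subtracting the first from the second: A + 4C = 22.
Subtracting the second from the third: 2A + 24C = 108.
Solving: C = 4, A = 6, then B = 7.
Hence u_{12} = 6·12 + 7 + 4·4096 = 16463.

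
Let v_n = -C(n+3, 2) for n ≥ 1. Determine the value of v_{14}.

C(17, 2) = 136, so v_{14} = -136.

-136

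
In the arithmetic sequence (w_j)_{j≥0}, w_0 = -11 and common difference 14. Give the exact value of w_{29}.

395

w_j = -11 + (j - 0)·14.
w_{29} = -11 + 29·14 = 395.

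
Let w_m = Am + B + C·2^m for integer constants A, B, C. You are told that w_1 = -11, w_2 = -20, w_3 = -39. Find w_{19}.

The three given values yield: A + B + 2C = -11; 2A + B + 4C = -20; 3A + B + 8C = -39.
Subtracting the first from the second: A + 2C = -9.
Subtracting the second from the third: A + 4C = -19.
Solving: C = -5, A = 1, then B = -2.
So w_m = 1·m + (-2) + (-5)·2^m; at m=19 this is -2621423.

-2621423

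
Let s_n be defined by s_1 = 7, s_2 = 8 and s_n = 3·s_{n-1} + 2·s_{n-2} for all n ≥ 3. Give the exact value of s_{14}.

42929882

Compute successive terms:
s_3 = 38  s_4 = 130  s_5 = 466  …  s_{11} = 950258  s_{12} = 3384394  s_{13} = 12053698  s_{14} = 42929882.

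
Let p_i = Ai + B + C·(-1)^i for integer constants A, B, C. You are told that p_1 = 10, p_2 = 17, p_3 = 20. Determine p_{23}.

Write the equations: A + B - C = 10; 2A + B + C = 17; 3A + B - C = 20.
Subtracting the first from the second: A + 2C = 7.
Subtracting the second from the third: A - 2C = 3.
Solving: C = 1, A = 5, then B = 6.
Hence p_{23} = 5·23 + 6 + 1·(-1) = 120.

120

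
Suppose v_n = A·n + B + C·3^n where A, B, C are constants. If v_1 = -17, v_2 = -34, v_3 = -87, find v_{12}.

-1594320

At n = 1, 2, 3: A + B + 3C = -17; 2A + B + 9C = -34; 3A + B + 27C = -87.
Subtracting the first from the second: A + 6C = -17.
Subtracting the second from the third: A + 18C = -53.
Solving: C = -3, A = 1, then B = -9.
Therefore v_{12} = 12 + (-9) + (-3)·531441 = -1594320.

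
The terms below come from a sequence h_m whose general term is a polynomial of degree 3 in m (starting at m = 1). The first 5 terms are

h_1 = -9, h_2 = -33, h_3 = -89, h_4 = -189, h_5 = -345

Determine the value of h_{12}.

-4013

1st diffs: -24, -56, -100, -156.
2nd diffs: -32, -44, -56.
3rd diffs: -12, -12 (constant).
Newton forward-difference form: h_m = -9 + (-24)·C(m-1,1) + (-32)·C(m-1,2) + (-12)·C(m-1,3).
At m = 12: m-1 = 11, so h_{12} = -9 - 264 - 1760 - 1980 = -4013.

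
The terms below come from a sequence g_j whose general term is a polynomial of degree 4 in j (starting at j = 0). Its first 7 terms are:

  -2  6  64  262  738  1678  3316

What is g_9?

1st diffs: 8, 58, 198, 476, 940, 1638.
2nd diffs: 50, 140, 278, 464, 698.
3rd diffs: 90, 138, 186, 234.
4th diffs: 48, 48, 48 (constant).
So g_j = 2j^4 + 3j^3 + 2j^2 + j - 2.
Evaluating at j = 9 gives g_9 = 15478.

15478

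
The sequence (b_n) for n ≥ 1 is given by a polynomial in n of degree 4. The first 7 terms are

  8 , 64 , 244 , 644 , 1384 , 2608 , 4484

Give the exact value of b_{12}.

31204

1st diffs: 56, 180, 400, 740, 1224, 1876.
2nd diffs: 124, 220, 340, 484, 652.
3rd diffs: 96, 120, 144, 168.
4th diffs: 24, 24, 24 (constant).
Newton forward-difference form: b_n = 8 + 56·C(n-1,1) + 124·C(n-1,2) + 96·C(n-1,3) + 24·C(n-1,4).
At n = 12: n-1 = 11, so b_{12} = 8 + 616 + 6820 + 15840 + 7920 = 31204.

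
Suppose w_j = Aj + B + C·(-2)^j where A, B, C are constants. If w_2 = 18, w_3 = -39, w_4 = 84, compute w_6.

330

At j = 2, 3, 4: 2A + B + 4C = 18; 3A + B - 8C = -39; 4A + B + 16C = 84.
Subtracting the first from the second: A - 12C = -57.
Subtracting the second from the third: A + 24C = 123.
Solving: C = 5, A = 3, then B = -8.
Hence w_6 = 3·6 + (-8) + 5·64 = 330.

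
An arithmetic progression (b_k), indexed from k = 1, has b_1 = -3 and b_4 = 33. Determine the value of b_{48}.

561

Common difference d = (33 - (-3)) / (4 - 1) = 12.
b_k = -3 + (k - 1)·12.
b_{48} = -3 + 47·12 = 561.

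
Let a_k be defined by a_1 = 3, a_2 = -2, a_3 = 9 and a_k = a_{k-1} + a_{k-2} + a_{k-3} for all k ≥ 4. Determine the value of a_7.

Step forward from the initial values:
a_4 = 10, a_5 = 17, a_6 = 36, a_7 = 63.

63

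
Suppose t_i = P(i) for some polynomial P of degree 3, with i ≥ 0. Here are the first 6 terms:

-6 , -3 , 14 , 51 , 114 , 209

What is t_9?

1029

1st diffs: 3, 17, 37, 63, 95.
2nd diffs: 14, 20, 26, 32.
3rd diffs: 6, 6, 6 (constant).
Newton forward-difference form: t_i = -6 + 3·C(i,1) + 14·C(i,2) + 6·C(i,3).
At i = 9: i = 9, so t_9 = -6 + 27 + 504 + 504 = 1029.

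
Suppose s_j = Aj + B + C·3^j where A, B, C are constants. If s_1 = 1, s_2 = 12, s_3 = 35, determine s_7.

2215

Write the equations: A + B + 3C = 1; 2A + B + 9C = 12; 3A + B + 27C = 35.
Subtracting the first from the second: A + 6C = 11.
Subtracting the second from the third: A + 18C = 23.
Solving: C = 1, A = 5, then B = -7.
So s_j = 5·j + (-7) + 1·3^j; at j=7 this is 2215.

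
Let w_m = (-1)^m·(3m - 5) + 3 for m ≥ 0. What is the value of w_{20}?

(-1)^20 = 1; 3m - 5 at m=20 is 55; so w_{20} = 58.

58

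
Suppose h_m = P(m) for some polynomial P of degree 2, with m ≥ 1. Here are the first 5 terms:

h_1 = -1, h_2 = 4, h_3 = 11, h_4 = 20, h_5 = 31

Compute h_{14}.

1st diffs: 5, 7, 9, 11.
2nd diffs: 2, 2, 2 (constant).
So h_m = m^2 + 2m - 4.
Evaluating at m = 14 gives h_{14} = 220.

220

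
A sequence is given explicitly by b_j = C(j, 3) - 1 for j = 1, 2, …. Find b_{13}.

C(13, 3) = 286, so b_{13} = 285.

285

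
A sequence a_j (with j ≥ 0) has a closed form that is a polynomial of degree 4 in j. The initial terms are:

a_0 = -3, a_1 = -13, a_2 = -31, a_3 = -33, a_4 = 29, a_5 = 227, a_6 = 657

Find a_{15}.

42687

1st diffs: -10, -18, -2, 62, 198, 430.
2nd diffs: -8, 16, 64, 136, 232.
3rd diffs: 24, 48, 72, 96.
4th diffs: 24, 24, 24 (constant).
Newton forward-difference form: a_j = -3 + (-10)·C(j,1) + (-8)·C(j,2) + 24·C(j,3) + 24·C(j,4).
At j = 15: j = 15, so a_{15} = -3 - 150 - 840 + 10920 + 32760 = 42687.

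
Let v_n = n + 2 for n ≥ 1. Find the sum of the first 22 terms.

297

Over n = 1..22: Σn = 253.
Total = (1)·253 + (2)·22 = 297.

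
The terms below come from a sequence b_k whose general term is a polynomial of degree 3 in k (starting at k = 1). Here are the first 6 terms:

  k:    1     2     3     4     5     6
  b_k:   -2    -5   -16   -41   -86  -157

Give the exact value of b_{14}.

-2381

1st diffs: -3, -11, -25, -45, -71.
2nd diffs: -8, -14, -20, -26.
3rd diffs: -6, -6, -6 (constant).
So b_k = -k^3 + 2k^2 - 2k - 1.
Evaluating at k = 14 gives b_{14} = -2381.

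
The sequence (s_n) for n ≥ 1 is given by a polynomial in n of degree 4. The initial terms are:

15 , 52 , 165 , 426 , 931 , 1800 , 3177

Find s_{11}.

17485

1st diffs: 37, 113, 261, 505, 869, 1377.
2nd diffs: 76, 148, 244, 364, 508.
3rd diffs: 72, 96, 120, 144.
4th diffs: 24, 24, 24 (constant).
So s_n = n^4 + 2n^3 + n^2 + 5n + 6.
Evaluating at n = 11 gives s_{11} = 17485.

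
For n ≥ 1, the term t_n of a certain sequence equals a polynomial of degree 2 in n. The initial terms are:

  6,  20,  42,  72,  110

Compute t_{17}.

1190

1st diffs: 14, 22, 30, 38.
2nd diffs: 8, 8, 8 (constant).
Newton forward-difference form: t_n = 6 + 14·C(n-1,1) + 8·C(n-1,2).
At n = 17: n-1 = 16, so t_{17} = 6 + 224 + 960 = 1190.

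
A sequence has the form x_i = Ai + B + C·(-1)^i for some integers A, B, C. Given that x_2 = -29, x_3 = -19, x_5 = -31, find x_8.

The three given values yield: 2A + B + C = -29; 3A + B - C = -19; 5A + B - C = -31.
Subtracting the first from the second: A - 2C = 10.
Subtracting the second from the third: 2A = -12.
Solving: C = -8, A = -6, then B = -9.
So x_i = -6·i + (-9) + (-8)·(-1)^i; at i=8 this is -65.

-65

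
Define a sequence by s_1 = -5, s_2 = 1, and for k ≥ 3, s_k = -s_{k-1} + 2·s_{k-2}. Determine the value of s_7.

-131

Compute successive terms:
s_3 = -11; s_4 = 13; s_5 = -35; s_6 = 61; s_7 = -131.
(Characteristic roots are 1 and -2.)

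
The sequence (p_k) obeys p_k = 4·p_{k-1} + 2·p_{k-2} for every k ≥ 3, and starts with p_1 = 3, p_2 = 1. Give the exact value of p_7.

Step forward from the initial values:
p_3 = 10  p_4 = 42  p_5 = 188  p_6 = 836  p_7 = 3720.

3720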